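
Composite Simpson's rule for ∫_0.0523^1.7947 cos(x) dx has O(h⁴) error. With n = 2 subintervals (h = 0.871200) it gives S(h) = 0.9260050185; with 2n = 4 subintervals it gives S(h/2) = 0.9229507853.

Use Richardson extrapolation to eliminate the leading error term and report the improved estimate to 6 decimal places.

With r = 4 the leading error scales as h^4, so the weight is 2^4 = 16.
16×0.9229507853 − 0.9260050185 = 13.8412075463
Divide by 2^4 − 1 = 15.
So the Richardson estimate is 0.9227471698.

0.922747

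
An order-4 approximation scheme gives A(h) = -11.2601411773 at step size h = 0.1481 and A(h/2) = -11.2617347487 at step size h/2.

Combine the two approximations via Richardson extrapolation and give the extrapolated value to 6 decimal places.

-11.261841

r = 4, so 2^r = 16.
Numerator 16·A(h/2) − A(h) = 16·(-11.2617347487) − (-11.2601411773) = -168.9276148019
(16·(-11.2617347487) − (-11.2601411773))/(16 − 1) = -11.2618409868
Shift from A(h/2): −0.0001062381.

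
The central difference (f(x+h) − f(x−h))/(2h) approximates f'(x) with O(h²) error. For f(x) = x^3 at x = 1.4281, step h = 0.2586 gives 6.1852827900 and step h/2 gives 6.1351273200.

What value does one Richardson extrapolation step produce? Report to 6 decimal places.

Error is O(h^2); halving h shrinks it by 2^2 = 4.
Top: 4(6.1351273200) − (6.1852827900) = 18.3552264900
Denominator 4 − 1 = 3.
So the Richardson estimate is 6.1184088300.
Shift from A(h/2): −0.0167184900.

6.118409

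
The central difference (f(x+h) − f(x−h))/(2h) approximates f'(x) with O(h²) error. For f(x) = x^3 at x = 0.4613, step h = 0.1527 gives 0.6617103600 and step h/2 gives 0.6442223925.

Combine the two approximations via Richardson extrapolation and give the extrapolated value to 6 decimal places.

r = 2: numerator weight 4, denominator 3.
Numerator 4×A(h/2) − A(h) = 4×0.6442223925 − 0.6617103600 = 1.9151792100
1.9151792100 ÷ 3 = 0.6383930700
Gap between inputs: 1.749e-02; correction applied: −0.0058293225.

0.638393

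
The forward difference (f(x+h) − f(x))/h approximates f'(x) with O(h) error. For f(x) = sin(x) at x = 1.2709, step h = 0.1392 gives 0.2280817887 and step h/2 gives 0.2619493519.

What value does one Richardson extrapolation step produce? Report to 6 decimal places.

With r = 1 the leading error scales as h^1, so the weight is 2^1 = 2.
Numerator 2 × A(h/2) − A(h) = 2 × 0.2619493519 − 0.2280817887 = 0.2958169151
Denominator 2 − 1 = 1.
Extrapolated: 0.2958169151 / 1 = 0.2958169151
Gap between inputs: 3.387e-02; correction applied: +0.0338675632.

0.295817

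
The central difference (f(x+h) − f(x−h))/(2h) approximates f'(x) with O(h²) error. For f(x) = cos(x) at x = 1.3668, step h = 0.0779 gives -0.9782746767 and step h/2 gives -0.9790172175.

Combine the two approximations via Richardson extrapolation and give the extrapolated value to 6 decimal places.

Order 2 gives 2^r = 4 and 2^r − 1 = 3.
Numerator 4·A(h/2) − A(h) = 4·(-0.9790172175) − (-0.9782746767) = -2.9377941933
Divide by 2^2 − 1 = 3.
Extrapolated: (-2.9377941933) / 3 = -0.9792647311

-0.979265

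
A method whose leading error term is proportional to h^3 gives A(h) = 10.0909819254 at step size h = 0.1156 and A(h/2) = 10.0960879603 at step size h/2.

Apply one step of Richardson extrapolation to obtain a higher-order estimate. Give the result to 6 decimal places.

Error is O(h^3); halving h shrinks it by 2^3 = 8.
Numerator 8*A(h/2) − A(h) = 8*10.0960879603 − 10.0909819254 = 70.6777217570
R = 70.6777217570/7 = 10.0968173939
Gap between inputs: 5.106e-03; correction applied: +0.0007294336.

10.096817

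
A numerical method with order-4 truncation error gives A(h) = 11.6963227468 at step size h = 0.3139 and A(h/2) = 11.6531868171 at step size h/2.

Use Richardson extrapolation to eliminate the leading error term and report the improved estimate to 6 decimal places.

Method order is 4; weight 2^4 = 16.
Numerator 16*A(h/2) − A(h) = 16*11.6531868171 − 11.6963227468 = 174.7546663268
(16*11.6531868171 − 11.6963227468)/(16 − 1) = 11.6503110885
Correction |R − A(h/2)| = 2.876e-03; gap |A(h/2) − A(h)| = 4.314e-02.

11.650311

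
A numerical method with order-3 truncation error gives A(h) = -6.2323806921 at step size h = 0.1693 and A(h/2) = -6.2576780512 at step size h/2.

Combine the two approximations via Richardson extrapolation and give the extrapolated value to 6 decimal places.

The method has order 3: 2^3 = 8.
A(h/2) − A(h) = -6.2576780512 − (-6.2323806921) = -0.0252973591
Correction (A(h/2) − A(h))/(8 − 1) = (-0.0252973591)/7 = -0.0036139084
R = A(h/2) + (A(h/2) − A(h))/7 = -6.2576780512 − 0.0036139084 = -6.2612919596
Correction |R − A(h/2)| = 3.614e-03; gap |A(h/2) − A(h)| = 2.530e-02.

-6.261292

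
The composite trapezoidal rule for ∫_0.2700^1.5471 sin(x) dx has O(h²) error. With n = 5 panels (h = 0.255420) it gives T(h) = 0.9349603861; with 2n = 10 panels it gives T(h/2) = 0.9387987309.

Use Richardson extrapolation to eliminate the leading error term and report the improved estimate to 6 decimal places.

Order 2 gives 2^r = 4 and 2^r − 1 = 3.
4*0.9387987309 − 0.9349603861 = 2.8202345375
Extrapolated: 2.8202345375 / 3 = 0.9400781792
Gap between inputs: 3.838e-03; correction applied: +0.0012794483.

0.940078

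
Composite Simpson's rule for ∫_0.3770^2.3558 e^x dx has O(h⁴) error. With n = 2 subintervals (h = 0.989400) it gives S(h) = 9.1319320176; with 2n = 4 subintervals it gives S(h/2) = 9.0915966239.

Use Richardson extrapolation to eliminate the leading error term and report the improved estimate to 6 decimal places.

9.088908

r = 4, so 2^r = 16.
16 × 9.0915966239 = 145.4655459824; 145.4655459824 − 9.1319320176 = 136.3336139648
Extrapolated: 136.3336139648 / 15 = 9.0889075977
Shift from A(h/2): −0.0026890262.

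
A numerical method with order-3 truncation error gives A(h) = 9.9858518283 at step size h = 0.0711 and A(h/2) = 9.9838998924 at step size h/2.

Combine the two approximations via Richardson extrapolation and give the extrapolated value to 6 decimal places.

The method has order 3: 2^3 = 8.
8×9.9838998924 − 9.9858518283 = 69.8853473109
(8×9.9838998924 − 9.9858518283)/(8 − 1) = 9.9836210444
Gap between inputs: 1.952e-03; correction applied: −0.0002788480.

9.983621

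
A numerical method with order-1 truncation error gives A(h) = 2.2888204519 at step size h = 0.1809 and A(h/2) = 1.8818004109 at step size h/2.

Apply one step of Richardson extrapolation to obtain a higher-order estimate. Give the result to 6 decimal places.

1.474780

r = 1, so 2^r = 2.
A(h/2) − A(h) = 1.8818004109 − 2.2888204519 = -0.4070200410
Correction (A(h/2) − A(h))/(2 − 1) = (-0.4070200410)/1 = -0.4070200410
R = A(h/2) + (A(h/2) − A(h))/1 = 1.8818004109 − 0.4070200410 = 1.4747803699
Gap between inputs: 4.070e-01; correction applied: −0.4070200410.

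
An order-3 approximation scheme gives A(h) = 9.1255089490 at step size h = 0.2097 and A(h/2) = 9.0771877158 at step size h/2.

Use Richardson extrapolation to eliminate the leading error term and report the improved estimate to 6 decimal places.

Leading term ∝ h^3; use weight 8 = 2^3.
8·9.0771877158 − 9.1255089490 = 63.4919927774
Denominator 8 − 1 = 7.
(8·9.0771877158 − 9.1255089490)/(8 − 1) = 9.0702846825

9.070285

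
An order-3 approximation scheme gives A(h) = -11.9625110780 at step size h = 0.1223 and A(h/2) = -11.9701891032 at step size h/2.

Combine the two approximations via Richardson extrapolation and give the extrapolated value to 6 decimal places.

Error is O(h^3); halving h shrinks it by 2^3 = 8.
Top: 8(-11.9701891032) − (-11.9625110780) = -83.7990017476
Denominator 8 − 1 = 7.
(8*(-11.9701891032) − (-11.9625110780))/(8 − 1) = -11.9712859639
Shift from A(h/2): −0.0010968607.

-11.971286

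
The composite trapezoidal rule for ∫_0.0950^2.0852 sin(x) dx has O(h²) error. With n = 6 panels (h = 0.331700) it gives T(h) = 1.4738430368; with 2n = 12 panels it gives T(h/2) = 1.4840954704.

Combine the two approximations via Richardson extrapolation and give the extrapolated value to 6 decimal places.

1.487513

r = 2, so 2^r = 4.
Numerator 4*A(h/2) − A(h) = 4*1.4840954704 − 1.4738430368 = 4.4625388448
Denominator 4 − 1 = 3.
(4*1.4840954704 − 1.4738430368)/(4 − 1) = 1.4875129483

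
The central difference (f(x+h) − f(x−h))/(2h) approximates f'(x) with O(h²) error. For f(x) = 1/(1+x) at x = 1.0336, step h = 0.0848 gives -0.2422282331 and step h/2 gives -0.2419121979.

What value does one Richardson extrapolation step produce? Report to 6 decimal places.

Leading term ∝ h^2; use weight 4 = 2^2.
4*(-0.2419121979) − (-0.2422282331) = -0.7254205585
(-0.7254205585) ÷ 3 = -0.2418068528
Shift from A(h/2): +0.0001053451.

-0.241807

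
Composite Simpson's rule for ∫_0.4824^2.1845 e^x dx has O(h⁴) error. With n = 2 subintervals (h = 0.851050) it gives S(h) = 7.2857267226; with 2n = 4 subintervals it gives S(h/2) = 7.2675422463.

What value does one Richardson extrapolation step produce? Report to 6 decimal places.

r = 4: numerator weight 16, denominator 15.
Weighted: 116.2806759408 − 7.2857267226 = 108.9949492182
(16·7.2675422463 − 7.2857267226)/(16 − 1) = 7.2663299479
Correction |R − A(h/2)| = 1.212e-03; gap |A(h/2) − A(h)| = 1.818e-02.

7.266330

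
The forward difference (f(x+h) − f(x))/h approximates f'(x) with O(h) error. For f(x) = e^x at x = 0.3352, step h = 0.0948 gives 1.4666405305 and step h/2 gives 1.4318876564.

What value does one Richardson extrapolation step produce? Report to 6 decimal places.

1.397135

Order 1 gives 2^r = 2 and 2^r − 1 = 1.
Top: 2(1.4318876564) − (1.4666405305) = 1.3971347823
R = 1.3971347823/1 = 1.3971347823
Gap between inputs: 3.475e-02; correction applied: −0.0347528741.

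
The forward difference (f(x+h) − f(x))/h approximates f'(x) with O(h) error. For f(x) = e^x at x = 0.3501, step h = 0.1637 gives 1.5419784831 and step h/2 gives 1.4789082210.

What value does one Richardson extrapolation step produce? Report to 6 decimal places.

With r = 1 the leading error scales as h^1, so the weight is 2^1 = 2.
Weighted: 2.9578164420 − 1.5419784831 = 1.4158379589
Denominator 2 − 1 = 1.
Extrapolated: 1.4158379589 / 1 = 1.4158379589
Correction |R − A(h/2)| = 6.307e-02; gap |A(h/2) − A(h)| = 6.307e-02.

1.415838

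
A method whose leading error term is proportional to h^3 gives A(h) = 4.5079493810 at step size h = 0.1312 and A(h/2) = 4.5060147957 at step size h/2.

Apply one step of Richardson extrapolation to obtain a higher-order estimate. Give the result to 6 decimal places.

Leading term ∝ h^3; use weight 8 = 2^3.
Difference of the inputs: 4.5060147957 − 4.5079493810 = -0.0019345853
Correction (A(h/2) − A(h))/(8 − 1) = (-0.0019345853)/7 = -0.0002763693
R = 4.5060147957 − 0.0002763693 = 4.5057384264

4.505738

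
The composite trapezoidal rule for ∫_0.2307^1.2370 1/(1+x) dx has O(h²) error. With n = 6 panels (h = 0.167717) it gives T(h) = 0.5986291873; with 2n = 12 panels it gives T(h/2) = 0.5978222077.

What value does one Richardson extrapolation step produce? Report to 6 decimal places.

The method has order 2: 2^2 = 4.
Difference of the inputs: 0.5978222077 − 0.5986291873 = -0.0008069796
Correction (A(h/2) − A(h))/(4 − 1) = (-0.0008069796)/3 = -0.0002689932
R = A(h/2) + (A(h/2) − A(h))/3 = 0.5978222077 − 0.0002689932 = 0.5975532145

0.597553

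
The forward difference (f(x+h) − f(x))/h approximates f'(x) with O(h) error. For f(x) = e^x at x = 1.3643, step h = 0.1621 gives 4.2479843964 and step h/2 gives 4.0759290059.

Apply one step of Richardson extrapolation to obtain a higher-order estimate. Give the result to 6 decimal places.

r = 1, so 2^r = 2.
Weighted: 8.1518580118 − 4.2479843964 = 3.9038736154
Divide by 2^1 − 1 = 1.
R = 3.9038736154/1 = 3.9038736154

3.903874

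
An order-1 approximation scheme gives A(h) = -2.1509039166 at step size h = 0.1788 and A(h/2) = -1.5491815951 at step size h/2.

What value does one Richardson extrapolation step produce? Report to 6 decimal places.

-0.947459

Error is O(h^1); halving h shrinks it by 2^1 = 2.
Difference of the inputs: -1.5491815951 − (-2.1509039166) = 0.6017223215
Correction (A(h/2) − A(h))/(2 − 1) = 0.6017223215/1 = 0.6017223215
R = -1.5491815951 + 0.6017223215 = -0.9474592736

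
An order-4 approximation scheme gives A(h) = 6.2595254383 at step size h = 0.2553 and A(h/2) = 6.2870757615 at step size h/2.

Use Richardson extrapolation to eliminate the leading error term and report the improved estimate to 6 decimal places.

6.288912

Order 4 gives 2^r = 16 and 2^r − 1 = 15.
16×6.2870757615 = 100.5932121840; subtract 6.2595254383 → 94.3336867457
R = 94.3336867457/15 = 6.2889124497
Shift from A(h/2): +0.0018366882.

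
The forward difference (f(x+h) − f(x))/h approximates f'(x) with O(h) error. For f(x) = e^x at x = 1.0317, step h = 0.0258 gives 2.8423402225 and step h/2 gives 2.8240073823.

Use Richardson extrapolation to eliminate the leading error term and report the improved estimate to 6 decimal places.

2.805675

Order 1 gives 2^r = 2 and 2^r − 1 = 1.
Difference of the inputs: 2.8240073823 − 2.8423402225 = -0.0183328402
Divide by 2^1 − 1 = 1: (-0.0183328402)/1 = -0.0183328402
R = 2.8240073823 − 0.0183328402 = 2.8056745421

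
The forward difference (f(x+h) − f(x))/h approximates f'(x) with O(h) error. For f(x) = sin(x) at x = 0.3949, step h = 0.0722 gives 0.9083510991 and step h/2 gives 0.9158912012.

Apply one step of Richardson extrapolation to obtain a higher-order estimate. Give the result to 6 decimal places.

Order 1 gives 2^r = 2 and 2^r − 1 = 1.
2^1×A(h/2) = 1.8317824024; minus A(h) gives 0.9234313033.
Denominator 2 − 1 = 1.
Result: 0.9234313033

0.923431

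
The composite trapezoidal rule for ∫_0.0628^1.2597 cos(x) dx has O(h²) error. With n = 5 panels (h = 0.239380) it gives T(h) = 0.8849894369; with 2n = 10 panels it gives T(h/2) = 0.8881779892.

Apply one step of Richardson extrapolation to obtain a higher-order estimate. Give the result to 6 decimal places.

0.889241

r = 2: numerator weight 4, denominator 3.
Numerator 4 × A(h/2) − A(h) = 4 × 0.8881779892 − 0.8849894369 = 2.6677225199
Extrapolated: 2.6677225199 / 3 = 0.8892408400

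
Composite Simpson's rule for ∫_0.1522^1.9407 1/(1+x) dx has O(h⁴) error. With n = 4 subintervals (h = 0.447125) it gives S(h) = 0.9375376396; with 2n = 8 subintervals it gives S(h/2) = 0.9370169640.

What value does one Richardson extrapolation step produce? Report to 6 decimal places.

0.936982

r = 4, so 2^r = 16.
16·0.9370169640 − 0.9375376396 = 14.0547337844
Denominator 16 − 1 = 15.
So the Richardson estimate is 0.9369822523.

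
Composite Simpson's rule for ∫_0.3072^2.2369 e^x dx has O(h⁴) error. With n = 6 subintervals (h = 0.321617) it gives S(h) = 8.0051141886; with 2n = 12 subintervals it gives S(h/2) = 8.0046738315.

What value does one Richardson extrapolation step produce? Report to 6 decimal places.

The method has order 4: 2^4 = 16.
Top: 16(8.0046738315) − (8.0051141886) = 120.0696671154
Divide by 2^4 − 1 = 15.
(16×8.0046738315 − 8.0051141886)/(16 − 1) = 8.0046444744

8.004644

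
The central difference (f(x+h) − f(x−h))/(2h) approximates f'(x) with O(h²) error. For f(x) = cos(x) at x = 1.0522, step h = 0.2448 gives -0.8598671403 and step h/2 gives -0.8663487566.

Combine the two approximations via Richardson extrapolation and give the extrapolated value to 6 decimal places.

Order 2 gives 2^r = 4 and 2^r − 1 = 3.
Numerator 4 × A(h/2) − A(h) = 4 × (-0.8663487566) − (-0.8598671403) = -2.6055278861
R = (-2.6055278861)/3 = -0.8685092954

-0.868509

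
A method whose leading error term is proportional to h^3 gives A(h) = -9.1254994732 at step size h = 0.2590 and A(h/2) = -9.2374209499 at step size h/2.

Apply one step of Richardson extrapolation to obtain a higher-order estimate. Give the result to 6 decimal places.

Method order is 3; weight 2^3 = 8.
8×(-9.2374209499) − (-9.1254994732) = -64.7738681260
R = (-64.7738681260)/7 = -9.2534097323

-9.253410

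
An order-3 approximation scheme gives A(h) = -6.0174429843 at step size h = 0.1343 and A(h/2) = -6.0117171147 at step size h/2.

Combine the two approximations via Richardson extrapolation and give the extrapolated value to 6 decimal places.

-6.010899

r = 3, so 2^r = 8.
Top: 8(-6.0117171147) − (-6.0174429843) = -42.0762939333
Divide by 2^3 − 1 = 7.
Extrapolated: (-42.0762939333) / 7 = -6.0108991333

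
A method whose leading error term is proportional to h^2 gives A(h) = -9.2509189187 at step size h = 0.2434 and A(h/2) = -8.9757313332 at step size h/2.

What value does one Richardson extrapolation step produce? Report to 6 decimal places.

Method order is 2; weight 2^2 = 4.
4*(-8.9757313332) = -35.9029253328; subtract (-9.2509189187) → -26.6520064141
Denominator 4 − 1 = 3.
R = (-26.6520064141)/3 = -8.8840021380

-8.884002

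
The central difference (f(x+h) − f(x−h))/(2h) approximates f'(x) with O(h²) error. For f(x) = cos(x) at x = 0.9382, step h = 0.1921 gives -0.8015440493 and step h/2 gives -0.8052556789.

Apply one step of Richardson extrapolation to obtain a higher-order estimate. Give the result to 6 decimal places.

-0.806493

Error is O(h^2); halving h shrinks it by 2^2 = 4.
Difference of the inputs: -0.8052556789 − (-0.8015440493) = -0.0037116296
Divide by 2^2 − 1 = 3: (-0.0037116296)/3 = -0.0012372099
R = A(h/2) + (A(h/2) − A(h))/3 = -0.8052556789 − 0.0012372099 = -0.8064928888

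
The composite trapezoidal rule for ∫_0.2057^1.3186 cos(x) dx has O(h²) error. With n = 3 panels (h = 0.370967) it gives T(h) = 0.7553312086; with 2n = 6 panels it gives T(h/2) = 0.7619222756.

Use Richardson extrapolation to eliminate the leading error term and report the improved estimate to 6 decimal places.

0.764119

Method order is 2; weight 2^2 = 4.
Weighted: 3.0476891024 − 0.7553312086 = 2.2923578938
Extrapolated: 2.2923578938 / 3 = 0.7641192979
Shift from A(h/2): +0.0021970223.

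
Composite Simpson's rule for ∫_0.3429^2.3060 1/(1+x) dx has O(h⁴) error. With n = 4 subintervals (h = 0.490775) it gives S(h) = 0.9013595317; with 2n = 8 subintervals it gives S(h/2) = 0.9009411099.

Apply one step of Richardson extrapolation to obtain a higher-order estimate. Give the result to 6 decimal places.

Error is O(h^4); halving h shrinks it by 2^4 = 16.
16·0.9009411099 = 14.4150577584; 14.4150577584 − 0.9013595317 = 13.5136982267
13.5136982267 ÷ 15 = 0.9009132151
Correction |R − A(h/2)| = 2.789e-05; gap |A(h/2) − A(h)| = 4.184e-04.

0.900913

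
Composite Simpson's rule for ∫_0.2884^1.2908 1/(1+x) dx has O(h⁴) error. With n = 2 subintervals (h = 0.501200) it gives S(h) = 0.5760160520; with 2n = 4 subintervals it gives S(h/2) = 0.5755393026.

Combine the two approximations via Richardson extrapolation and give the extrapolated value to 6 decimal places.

0.575508

r = 4, so 2^r = 16.
Difference of the inputs: 0.5755393026 − 0.5760160520 = -0.0004767494
Divide by 2^4 − 1 = 15: (-0.0004767494)/15 = -0.0000317833
R = 0.5755393026 − 0.0000317833 = 0.5755075193
Shift from A(h/2): −0.0000317833.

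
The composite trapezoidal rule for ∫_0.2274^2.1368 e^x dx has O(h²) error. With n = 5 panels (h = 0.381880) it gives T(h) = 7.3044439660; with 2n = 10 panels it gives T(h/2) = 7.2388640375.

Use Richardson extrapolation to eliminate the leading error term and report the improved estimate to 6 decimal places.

With r = 2 the leading error scales as h^2, so the weight is 2^2 = 4.
Weighted: 28.9554561500 − 7.3044439660 = 21.6510121840
Extrapolated: 21.6510121840 / 3 = 7.2170040613
Correction |R − A(h/2)| = 2.186e-02; gap |A(h/2) − A(h)| = 6.558e-02.

7.217004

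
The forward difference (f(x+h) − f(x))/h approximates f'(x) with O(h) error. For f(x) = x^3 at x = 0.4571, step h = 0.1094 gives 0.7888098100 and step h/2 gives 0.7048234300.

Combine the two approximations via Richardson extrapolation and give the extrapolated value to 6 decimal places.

0.620837

With r = 1 the leading error scales as h^1, so the weight is 2^1 = 2.
Difference of the inputs: 0.7048234300 − 0.7888098100 = -0.0839863800
Correction (A(h/2) − A(h))/(2 − 1) = (-0.0839863800)/1 = -0.0839863800
R = 0.7048234300 − 0.0839863800 = 0.6208370500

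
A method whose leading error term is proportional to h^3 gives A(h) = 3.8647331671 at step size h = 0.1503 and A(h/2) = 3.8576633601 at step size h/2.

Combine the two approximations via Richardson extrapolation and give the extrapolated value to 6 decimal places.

Order 3 gives 2^r = 8 and 2^r − 1 = 7.
A(h/2) − A(h) = 3.8576633601 − 3.8647331671 = -0.0070698070
Divide by 2^3 − 1 = 7: (-0.0070698070)/7 = -0.0010099724
R = 3.8576633601 − 0.0010099724 = 3.8566533877
Correction |R − A(h/2)| = 1.010e-03; gap |A(h/2) − A(h)| = 7.070e-03.

3.856653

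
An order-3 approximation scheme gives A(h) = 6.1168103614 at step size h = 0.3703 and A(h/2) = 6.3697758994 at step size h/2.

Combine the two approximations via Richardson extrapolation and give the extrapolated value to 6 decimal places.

Leading term ∝ h^3; use weight 8 = 2^3.
Numerator 8·A(h/2) − A(h) = 8·6.3697758994 − 6.1168103614 = 44.8413968338
44.8413968338 ÷ 7 = 6.4059138334
Shift from A(h/2): +0.0361379340.

6.405914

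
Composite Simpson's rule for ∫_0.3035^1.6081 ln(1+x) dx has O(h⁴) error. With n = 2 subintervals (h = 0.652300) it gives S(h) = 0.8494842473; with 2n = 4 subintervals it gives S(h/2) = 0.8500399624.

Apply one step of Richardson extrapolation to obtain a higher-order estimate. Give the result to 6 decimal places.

0.850077

Error is O(h^4); halving h shrinks it by 2^4 = 16.
16*0.8500399624 − 0.8494842473 = 12.7511551511
Denominator 16 − 1 = 15.
Result: 0.8500770101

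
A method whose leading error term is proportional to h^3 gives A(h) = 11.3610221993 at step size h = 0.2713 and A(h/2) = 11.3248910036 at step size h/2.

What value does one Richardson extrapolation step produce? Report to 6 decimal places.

Leading term ∝ h^3; use weight 8 = 2^3.
Difference of the inputs: 11.3248910036 − 11.3610221993 = -0.0361311957
Divide by 2^3 − 1 = 7: (-0.0361311957)/7 = -0.0051615994
R = 11.3248910036 − 0.0051615994 = 11.3197294042
Correction |R − A(h/2)| = 5.162e-03; gap |A(h/2) − A(h)| = 3.613e-02.

11.319729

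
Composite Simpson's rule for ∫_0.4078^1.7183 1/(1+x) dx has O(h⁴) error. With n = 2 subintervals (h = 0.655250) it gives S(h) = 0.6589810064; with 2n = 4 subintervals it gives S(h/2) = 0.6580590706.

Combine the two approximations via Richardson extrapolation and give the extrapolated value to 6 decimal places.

0.657998

Error is O(h^4); halving h shrinks it by 2^4 = 16.
16×0.6580590706 − 0.6589810064 = 9.8699641232
Extrapolated: 9.8699641232 / 15 = 0.6579976082
Correction |R − A(h/2)| = 6.146e-05; gap |A(h/2) − A(h)| = 9.219e-04.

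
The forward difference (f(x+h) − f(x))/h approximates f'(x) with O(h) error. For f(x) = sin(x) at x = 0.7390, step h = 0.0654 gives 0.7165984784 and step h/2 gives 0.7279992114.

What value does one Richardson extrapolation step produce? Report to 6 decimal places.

r = 1, so 2^r = 2.
Weighted: 1.4559984228 − 0.7165984784 = 0.7393999444
Denominator 2 − 1 = 1.
So the Richardson estimate is 0.7393999444.

0.739400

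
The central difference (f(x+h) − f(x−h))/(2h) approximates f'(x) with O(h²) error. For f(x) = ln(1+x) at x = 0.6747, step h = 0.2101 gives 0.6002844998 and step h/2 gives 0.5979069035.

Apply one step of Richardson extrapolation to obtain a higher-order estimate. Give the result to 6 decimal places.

0.597114

r = 2: numerator weight 4, denominator 3.
4*0.5979069035 − 0.6002844998 = 1.7913431142
Extrapolated: 1.7913431142 / 3 = 0.5971143714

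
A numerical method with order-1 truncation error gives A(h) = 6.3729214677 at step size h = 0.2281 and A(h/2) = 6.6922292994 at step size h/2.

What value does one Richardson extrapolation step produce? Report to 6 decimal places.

r = 1, so 2^r = 2.
Numerator 2·A(h/2) − A(h) = 2·6.6922292994 − 6.3729214677 = 7.0115371311
(2·6.6922292994 − 6.3729214677)/(2 − 1) = 7.0115371311

7.011537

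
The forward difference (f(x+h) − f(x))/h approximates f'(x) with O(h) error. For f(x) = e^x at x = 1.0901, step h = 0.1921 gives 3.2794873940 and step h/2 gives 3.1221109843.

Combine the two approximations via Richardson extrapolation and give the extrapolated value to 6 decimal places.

The method has order 1: 2^1 = 2.
Numerator 2 × A(h/2) − A(h) = 2 × 3.1221109843 − 3.2794873940 = 2.9647345746
Extrapolated: 2.9647345746 / 1 = 2.9647345746
Shift from A(h/2): −0.1573764097.

2.964735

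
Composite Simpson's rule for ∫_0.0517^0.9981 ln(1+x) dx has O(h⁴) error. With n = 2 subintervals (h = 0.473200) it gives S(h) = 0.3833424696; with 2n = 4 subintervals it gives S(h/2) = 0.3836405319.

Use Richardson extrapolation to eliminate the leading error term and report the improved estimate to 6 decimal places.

Error is O(h^4); halving h shrinks it by 2^4 = 16.
16*0.3836405319 = 6.1382485104; 6.1382485104 − 0.3833424696 = 5.7549060408
Divide by 2^4 − 1 = 15.
Result: 0.3836604027
Shift from A(h/2): +0.0000198708.

0.383660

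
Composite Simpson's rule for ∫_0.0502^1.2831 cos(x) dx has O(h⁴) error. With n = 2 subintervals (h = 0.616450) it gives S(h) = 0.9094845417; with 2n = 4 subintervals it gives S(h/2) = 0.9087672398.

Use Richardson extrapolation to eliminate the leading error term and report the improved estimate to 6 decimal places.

Order 4 gives 2^r = 16 and 2^r − 1 = 15.
Weighted: 14.5402758368 − 0.9094845417 = 13.6307912951
(16·0.9087672398 − 0.9094845417)/(16 − 1) = 0.9087194197

0.908719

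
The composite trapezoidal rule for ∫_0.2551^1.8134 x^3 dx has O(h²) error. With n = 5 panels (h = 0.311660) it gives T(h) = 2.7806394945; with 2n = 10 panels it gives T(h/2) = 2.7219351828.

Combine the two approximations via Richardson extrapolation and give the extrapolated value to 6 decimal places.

With r = 2 the leading error scales as h^2, so the weight is 2^2 = 4.
Numerator 4·A(h/2) − A(h) = 4·2.7219351828 − 2.7806394945 = 8.1071012367
(4·2.7219351828 − 2.7806394945)/(4 − 1) = 2.7023670789
Gap between inputs: 5.870e-02; correction applied: −0.0195681039.

2.702367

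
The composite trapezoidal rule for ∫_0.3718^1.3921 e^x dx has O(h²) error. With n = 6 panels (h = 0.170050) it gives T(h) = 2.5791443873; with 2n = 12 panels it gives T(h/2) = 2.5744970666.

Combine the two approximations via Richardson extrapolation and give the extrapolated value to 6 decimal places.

2.572948

r = 2, so 2^r = 4.
4*2.5744970666 = 10.2979882664; subtract 2.5791443873 → 7.7188438791
Denominator 4 − 1 = 3.
7.7188438791 ÷ 3 = 2.5729479597
Correction |R − A(h/2)| = 1.549e-03; gap |A(h/2) − A(h)| = 4.647e-03.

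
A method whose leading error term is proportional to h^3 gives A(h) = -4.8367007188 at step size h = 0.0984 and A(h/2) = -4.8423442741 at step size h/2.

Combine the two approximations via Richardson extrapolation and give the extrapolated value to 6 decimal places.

Order 3 gives 2^r = 8 and 2^r − 1 = 7.
8*(-4.8423442741) − (-4.8367007188) = -33.9020534740
Denominator 8 − 1 = 7.
Extrapolated: (-33.9020534740) / 7 = -4.8431504963

-4.843150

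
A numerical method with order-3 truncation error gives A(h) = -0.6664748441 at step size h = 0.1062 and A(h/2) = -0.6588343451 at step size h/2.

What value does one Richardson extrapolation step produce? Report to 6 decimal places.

-0.657743

r = 3: numerator weight 8, denominator 7.
2^3*A(h/2) = -5.2706747608; minus A(h) gives -4.6041999167.
Denominator 8 − 1 = 7.
So the Richardson estimate is -0.6577428452.
Shift from A(h/2): +0.0010914999.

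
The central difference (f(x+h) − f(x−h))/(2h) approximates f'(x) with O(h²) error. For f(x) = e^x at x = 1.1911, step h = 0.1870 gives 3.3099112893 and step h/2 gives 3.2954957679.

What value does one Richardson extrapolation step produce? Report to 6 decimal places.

With r = 2 the leading error scales as h^2, so the weight is 2^2 = 4.
Numerator 4×A(h/2) − A(h) = 4×3.2954957679 − 3.3099112893 = 9.8720717823
Denominator 4 − 1 = 3.
So the Richardson estimate is 3.2906905941.

3.290691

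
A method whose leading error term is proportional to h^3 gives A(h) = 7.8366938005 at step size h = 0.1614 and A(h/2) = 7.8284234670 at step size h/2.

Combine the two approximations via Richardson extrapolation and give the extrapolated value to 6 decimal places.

7.827242

With r = 3 the leading error scales as h^3, so the weight is 2^3 = 8.
8 × 7.8284234670 − 7.8366938005 = 54.7906939355
Divide by 2^3 − 1 = 7.
R = 54.7906939355/7 = 7.8272419908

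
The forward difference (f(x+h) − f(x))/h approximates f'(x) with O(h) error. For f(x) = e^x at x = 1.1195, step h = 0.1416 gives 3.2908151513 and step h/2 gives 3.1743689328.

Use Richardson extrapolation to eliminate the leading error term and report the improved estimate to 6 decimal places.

Order 1 gives 2^r = 2 and 2^r − 1 = 1.
Difference of the inputs: 3.1743689328 − 3.2908151513 = -0.1164462185
Divide by 2^1 − 1 = 1: (-0.1164462185)/1 = -0.1164462185
R = A(h/2) + (A(h/2) − A(h))/1 = 3.1743689328 − 0.1164462185 = 3.0579227143

3.057923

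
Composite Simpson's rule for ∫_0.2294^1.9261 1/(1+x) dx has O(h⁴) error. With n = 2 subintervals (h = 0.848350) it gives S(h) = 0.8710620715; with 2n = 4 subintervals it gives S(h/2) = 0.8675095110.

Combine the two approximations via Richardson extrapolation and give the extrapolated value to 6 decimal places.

0.867273

The method has order 4: 2^4 = 16.
Numerator 16 × A(h/2) − A(h) = 16 × 0.8675095110 − 0.8710620715 = 13.0090901045
Divide by 2^4 − 1 = 15.
13.0090901045 ÷ 15 = 0.8672726736
Shift from A(h/2): −0.0002368374.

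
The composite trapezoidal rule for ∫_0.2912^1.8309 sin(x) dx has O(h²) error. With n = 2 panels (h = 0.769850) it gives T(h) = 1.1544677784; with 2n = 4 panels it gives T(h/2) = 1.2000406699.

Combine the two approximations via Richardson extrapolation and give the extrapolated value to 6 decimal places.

1.215232

The method has order 2: 2^2 = 4.
4·1.2000406699 = 4.8001626796; 4.8001626796 − 1.1544677784 = 3.6456949012
(4·1.2000406699 − 1.1544677784)/(4 − 1) = 1.2152316337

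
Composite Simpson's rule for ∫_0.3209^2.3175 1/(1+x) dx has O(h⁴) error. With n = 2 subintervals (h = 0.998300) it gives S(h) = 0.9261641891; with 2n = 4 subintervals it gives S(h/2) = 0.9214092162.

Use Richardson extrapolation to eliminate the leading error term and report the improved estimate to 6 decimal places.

0.921092

Method order is 4; weight 2^4 = 16.
Difference of the inputs: 0.9214092162 − 0.9261641891 = -0.0047549729
Divide by 2^4 − 1 = 15: (-0.0047549729)/15 = -0.0003169982
R = 0.9214092162 − 0.0003169982 = 0.9210922180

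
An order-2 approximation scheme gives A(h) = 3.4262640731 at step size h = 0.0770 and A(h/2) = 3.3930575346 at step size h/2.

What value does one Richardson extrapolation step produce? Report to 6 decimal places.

Error is O(h^2); halving h shrinks it by 2^2 = 4.
2^2*A(h/2) = 13.5722301384; minus A(h) gives 10.1459660653.
Divide by 2^2 − 1 = 3.
10.1459660653 ÷ 3 = 3.3819886884

3.381989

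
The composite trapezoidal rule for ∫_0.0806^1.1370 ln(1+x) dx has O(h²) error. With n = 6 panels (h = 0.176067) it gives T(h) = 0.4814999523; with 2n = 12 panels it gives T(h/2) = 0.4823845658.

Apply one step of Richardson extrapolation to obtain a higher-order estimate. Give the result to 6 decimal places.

0.482679

Order 2 gives 2^r = 4 and 2^r − 1 = 3.
4 × 0.4823845658 − 0.4814999523 = 1.4480383109
Divide by 2^2 − 1 = 3.
Extrapolated: 1.4480383109 / 3 = 0.4826794370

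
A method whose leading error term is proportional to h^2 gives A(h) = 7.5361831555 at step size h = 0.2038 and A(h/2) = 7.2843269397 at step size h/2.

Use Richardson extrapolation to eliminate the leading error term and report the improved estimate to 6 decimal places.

7.200375

Order 2 gives 2^r = 4 and 2^r − 1 = 3.
4·7.2843269397 − 7.5361831555 = 21.6011246033
Extrapolated: 21.6011246033 / 3 = 7.2003748678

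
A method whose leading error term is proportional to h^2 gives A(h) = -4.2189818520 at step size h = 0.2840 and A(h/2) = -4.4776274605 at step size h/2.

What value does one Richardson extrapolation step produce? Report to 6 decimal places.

r = 2, so 2^r = 4.
4*(-4.4776274605) = -17.9105098420; (-17.9105098420) − (-4.2189818520) = -13.6915279900
Denominator 4 − 1 = 3.
So the Richardson estimate is -4.5638426633.

-4.563843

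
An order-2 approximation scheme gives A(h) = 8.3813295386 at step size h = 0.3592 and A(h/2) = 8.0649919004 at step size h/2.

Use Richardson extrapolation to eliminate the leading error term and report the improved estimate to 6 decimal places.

7.959546

r = 2: numerator weight 4, denominator 3.
4·8.0649919004 − 8.3813295386 = 23.8786380630
Denominator 4 − 1 = 3.
Result: 7.9595460210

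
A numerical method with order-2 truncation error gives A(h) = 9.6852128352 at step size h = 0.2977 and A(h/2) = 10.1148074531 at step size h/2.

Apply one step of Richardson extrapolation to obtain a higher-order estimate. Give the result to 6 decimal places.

Order 2 gives 2^r = 4 and 2^r − 1 = 3.
4×10.1148074531 = 40.4592298124; 40.4592298124 − 9.6852128352 = 30.7740169772
30.7740169772 ÷ 3 = 10.2580056591
Shift from A(h/2): +0.1431982060.

10.258006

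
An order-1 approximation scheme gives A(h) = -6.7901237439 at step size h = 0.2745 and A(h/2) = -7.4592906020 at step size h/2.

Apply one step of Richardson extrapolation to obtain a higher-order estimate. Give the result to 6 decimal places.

-8.128457

r = 1: numerator weight 2, denominator 1.
Numerator 2·A(h/2) − A(h) = 2·(-7.4592906020) − (-6.7901237439) = -8.1284574601
Extrapolated: (-8.1284574601) / 1 = -8.1284574601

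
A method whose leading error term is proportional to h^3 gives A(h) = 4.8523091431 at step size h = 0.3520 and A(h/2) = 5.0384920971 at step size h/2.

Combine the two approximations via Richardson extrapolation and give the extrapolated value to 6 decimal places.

Error is O(h^3); halving h shrinks it by 2^3 = 8.
Difference of the inputs: 5.0384920971 − 4.8523091431 = 0.1861829540
Divide by 2^3 − 1 = 7: 0.1861829540/7 = 0.0265975649
R = 5.0384920971 + 0.0265975649 = 5.0650896620

5.065090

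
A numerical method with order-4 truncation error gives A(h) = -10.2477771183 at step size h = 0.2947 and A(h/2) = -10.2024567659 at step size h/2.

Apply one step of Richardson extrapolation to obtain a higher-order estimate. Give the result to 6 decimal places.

The method has order 4: 2^4 = 16.
16×(-10.2024567659) = -163.2393082544; subtract (-10.2477771183) → -152.9915311361
R = (-152.9915311361)/15 = -10.1994354091

-10.199435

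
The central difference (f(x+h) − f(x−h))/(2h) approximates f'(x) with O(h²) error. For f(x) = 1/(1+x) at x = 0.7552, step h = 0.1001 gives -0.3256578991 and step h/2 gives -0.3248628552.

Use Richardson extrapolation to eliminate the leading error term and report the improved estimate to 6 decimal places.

-0.324598

Leading term ∝ h^2; use weight 4 = 2^2.
2^2 × A(h/2) = -1.2994514208; minus A(h) gives -0.9737935217.
Denominator 4 − 1 = 3.
Result: -0.3245978406
Gap between inputs: 7.950e-04; correction applied: +0.0002650146.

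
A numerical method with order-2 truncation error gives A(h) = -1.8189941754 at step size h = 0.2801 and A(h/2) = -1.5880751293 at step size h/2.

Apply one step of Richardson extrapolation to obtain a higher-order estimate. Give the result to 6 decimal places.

Leading term ∝ h^2; use weight 4 = 2^2.
A(h/2) − A(h) = -1.5880751293 − (-1.8189941754) = 0.2309190461
Correction (A(h/2) − A(h))/(4 − 1) = 0.2309190461/3 = 0.0769730154
R = A(h/2) + (A(h/2) − A(h))/3 = -1.5880751293 + 0.0769730154 = -1.5111021139
Shift from A(h/2): +0.0769730154.

-1.511102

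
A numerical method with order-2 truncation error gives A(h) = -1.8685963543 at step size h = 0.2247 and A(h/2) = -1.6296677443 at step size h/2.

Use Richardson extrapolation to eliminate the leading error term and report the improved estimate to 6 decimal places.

-1.550025

r = 2, so 2^r = 4.
Weighted: (-6.5186709772) − (-1.8685963543) = -4.6500746229
Extrapolated: (-4.6500746229) / 3 = -1.5500248743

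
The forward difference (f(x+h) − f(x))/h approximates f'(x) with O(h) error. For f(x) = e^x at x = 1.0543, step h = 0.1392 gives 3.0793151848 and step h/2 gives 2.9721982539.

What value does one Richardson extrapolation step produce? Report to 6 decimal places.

Method order is 1; weight 2^1 = 2.
Weighted: 5.9443965078 − 3.0793151848 = 2.8650813230
Divide by 2^1 − 1 = 1.
Extrapolated: 2.8650813230 / 1 = 2.8650813230
Correction |R − A(h/2)| = 1.071e-01; gap |A(h/2) − A(h)| = 1.071e-01.

2.865081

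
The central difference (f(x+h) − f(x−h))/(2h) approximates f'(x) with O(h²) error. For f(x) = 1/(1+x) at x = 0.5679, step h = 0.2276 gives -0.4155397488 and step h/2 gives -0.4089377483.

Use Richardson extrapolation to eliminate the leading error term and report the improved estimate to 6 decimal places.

-0.406737

With r = 2 the leading error scales as h^2, so the weight is 2^2 = 4.
Top: 4(-0.4089377483) − (-0.4155397488) = -1.2202112444
(4·(-0.4089377483) − (-0.4155397488))/(4 − 1) = -0.4067370815
Gap between inputs: 6.602e-03; correction applied: +0.0022006668.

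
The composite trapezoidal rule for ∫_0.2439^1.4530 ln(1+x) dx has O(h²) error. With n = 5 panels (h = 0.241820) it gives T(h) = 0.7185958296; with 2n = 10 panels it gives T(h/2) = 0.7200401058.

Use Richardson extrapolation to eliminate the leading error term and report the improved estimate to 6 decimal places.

0.720522

Method order is 2; weight 2^2 = 4.
Weighted: 2.8801604232 − 0.7185958296 = 2.1615645936
Denominator 4 − 1 = 3.
So the Richardson estimate is 0.7205215312.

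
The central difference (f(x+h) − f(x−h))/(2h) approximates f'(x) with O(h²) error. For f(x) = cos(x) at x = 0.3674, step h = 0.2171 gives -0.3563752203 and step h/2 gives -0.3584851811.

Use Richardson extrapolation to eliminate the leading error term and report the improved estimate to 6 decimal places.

-0.359189

Order 2 gives 2^r = 4 and 2^r − 1 = 3.
4*(-0.3584851811) − (-0.3563752203) = -1.0775655041
R = (-1.0775655041)/3 = -0.3591885014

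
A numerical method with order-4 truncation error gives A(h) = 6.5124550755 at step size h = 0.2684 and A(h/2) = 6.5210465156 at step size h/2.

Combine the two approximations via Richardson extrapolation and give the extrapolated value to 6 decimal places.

r = 4: numerator weight 16, denominator 15.
16 × 6.5210465156 = 104.3367442496; 104.3367442496 − 6.5124550755 = 97.8242891741
(16 × 6.5210465156 − 6.5124550755)/(16 − 1) = 6.5216192783
Correction |R − A(h/2)| = 5.728e-04; gap |A(h/2) − A(h)| = 8.591e-03.

6.521619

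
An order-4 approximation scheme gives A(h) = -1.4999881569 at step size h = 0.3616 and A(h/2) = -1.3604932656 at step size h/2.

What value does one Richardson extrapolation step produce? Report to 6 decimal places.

Error is O(h^4); halving h shrinks it by 2^4 = 16.
16*(-1.3604932656) = -21.7678922496; subtract (-1.4999881569) → -20.2679040927
R = (-20.2679040927)/15 = -1.3511936062
Shift from A(h/2): +0.0092996594.

-1.351194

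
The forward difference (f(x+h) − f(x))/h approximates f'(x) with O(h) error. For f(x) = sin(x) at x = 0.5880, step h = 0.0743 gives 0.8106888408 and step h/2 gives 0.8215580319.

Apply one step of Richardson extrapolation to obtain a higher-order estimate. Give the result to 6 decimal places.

0.832427

Order 1 gives 2^r = 2 and 2^r − 1 = 1.
Weighted: 1.6431160638 − 0.8106888408 = 0.8324272230
Divide by 2^1 − 1 = 1.
So the Richardson estimate is 0.8324272230.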